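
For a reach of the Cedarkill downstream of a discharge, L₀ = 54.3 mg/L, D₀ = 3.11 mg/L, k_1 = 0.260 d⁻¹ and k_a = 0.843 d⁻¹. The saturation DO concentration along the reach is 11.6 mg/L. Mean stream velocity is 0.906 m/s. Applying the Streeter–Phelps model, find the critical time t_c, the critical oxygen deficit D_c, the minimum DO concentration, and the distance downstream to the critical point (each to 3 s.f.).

At the critical point dD/dt = 0, so k_1 L₀ e^(−k_1 t) = k_a D. Substituting D(t) from the Streeter–Phelps equation and solving for t gives
t_c = ln[(k_a/k_1)(1 − D₀(k_a−k_1)/(k_1 L₀))] / (k_a−k_1).
Here k_a−k_1 = 0.5830 d⁻¹ and 1 − D₀(k_a−k_1)/(k_1 L₀) = 1 − 3.11×0.5830/(0.260×54.3) = 0.8716, so
t_c = ln(3.242 × 0.8716) / 0.5830 = 1.039 / 0.5830 = 1.782 d.
D_c = (k_1/k_a) L₀ e^(−k_1 t_c) = (0.260/0.843) × 54.3 × e^(−0.260×1.782) = 0.3084 × 54.3 × 0.6292 = 10.54 mg/L.
Minimum DO = C_s − D_c = 11.6 − 10.54 = 1.062 mg/L.
x_c = v t_c = 0.906 m/s × 1.782 d × 86400 s/d = 139500 m ≈ 139 km.

t_c ≈ 1.78 d; D_c ≈ 10.5 mg/L; min DO ≈ 1.06 mg/L; x_c ≈ 139 km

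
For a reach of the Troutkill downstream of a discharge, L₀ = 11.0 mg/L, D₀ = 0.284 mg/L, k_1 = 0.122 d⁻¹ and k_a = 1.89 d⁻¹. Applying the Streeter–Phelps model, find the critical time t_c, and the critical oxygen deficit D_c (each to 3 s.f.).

t_c ≈ 1.28 d; D_c ≈ 0.607 mg/L

With k_a/k_1 = 15.49 and 1 − D₀(k_a−k_1)/(k_1 L₀) = 0.6258,
t_c = ln(15.49 × 0.6258) / (1.89 − 0.122) = ln(9.696) / 1.768 = 2.272/1.768 = 1.285 d.
L(t_c) = L₀ e^(−k_1 t_c) = 11.0 × 0.8549 = 9.404 mg/L, and at the critical point k_a D_c = k_1 L, so D_c = (0.122/1.89) × 9.404 = 0.6070 mg/L.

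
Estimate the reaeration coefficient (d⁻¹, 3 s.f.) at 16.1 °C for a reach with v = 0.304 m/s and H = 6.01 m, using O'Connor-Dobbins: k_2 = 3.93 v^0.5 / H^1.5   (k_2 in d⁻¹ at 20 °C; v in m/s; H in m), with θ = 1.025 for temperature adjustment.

k_2 ≈ 0.134 d⁻¹

k_2(20) = 3.93 × 0.304^0.5 / 6.01^1.5 = 3.93 × 0.5514 / 14.73 = 0.1471 d⁻¹.
k_2(16.1) = 0.1471 × 1.025^(16.1−20) = 0.1471 × 0.9082 = 0.1336 d⁻¹.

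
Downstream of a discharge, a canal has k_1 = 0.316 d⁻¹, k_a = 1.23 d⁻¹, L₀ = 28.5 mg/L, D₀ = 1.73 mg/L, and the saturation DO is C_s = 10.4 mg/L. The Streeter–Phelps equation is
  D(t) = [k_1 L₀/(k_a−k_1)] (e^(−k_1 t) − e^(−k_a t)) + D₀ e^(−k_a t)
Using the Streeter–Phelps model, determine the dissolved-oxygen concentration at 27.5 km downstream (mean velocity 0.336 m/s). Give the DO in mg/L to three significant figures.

Travel time t = x/v = 27.5 km / (0.336 m/s) = 27500 m / 0.336 m/s = 81850 s = 0.9473 d.
k_1 L₀/(k_a−k_1) = 0.316×28.5/(1.23−0.316) = 9.006/0.9140 = 9.853 mg/L.
e^(−k_1 t) = e^(−0.316×0.9473) = 0.7413; e^(−k_a t) = e^(−1.23×0.9473) = 0.3119.
D = 9.853 × (0.7413 − 0.3119) + 1.73 × 0.3119 = 4.231 + 0.5395 = 4.771 mg/L.
DO = C_s − D = 10.4 − 4.771 = 5.629 mg/L.

DO ≈ 5.63 mg/L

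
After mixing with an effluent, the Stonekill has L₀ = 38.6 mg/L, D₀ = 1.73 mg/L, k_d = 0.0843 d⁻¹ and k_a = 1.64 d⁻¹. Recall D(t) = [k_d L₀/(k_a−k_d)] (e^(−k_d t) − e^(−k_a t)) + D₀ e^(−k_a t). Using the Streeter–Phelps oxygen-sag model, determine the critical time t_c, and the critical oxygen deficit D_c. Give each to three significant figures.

t_c ≈ 0.780 d; D_c ≈ 1.86 mg/L

With k_a/k_d = 19.45 and 1 − D₀(k_a−k_d)/(k_d L₀) = 0.1729,
t_c = ln(19.45 × 0.1729) / (1.64 − 0.0843) = ln(3.364) / 1.556 = 1.213/1.556 = 0.7797 d.
L(t_c) = L₀ e^(−k_d t_c) = 38.6 × 0.9364 = 36.14 mg/L, and at the critical point k_a D_c = k_d L, so D_c = (0.0843/1.64) × 36.14 = 1.858 mg/L.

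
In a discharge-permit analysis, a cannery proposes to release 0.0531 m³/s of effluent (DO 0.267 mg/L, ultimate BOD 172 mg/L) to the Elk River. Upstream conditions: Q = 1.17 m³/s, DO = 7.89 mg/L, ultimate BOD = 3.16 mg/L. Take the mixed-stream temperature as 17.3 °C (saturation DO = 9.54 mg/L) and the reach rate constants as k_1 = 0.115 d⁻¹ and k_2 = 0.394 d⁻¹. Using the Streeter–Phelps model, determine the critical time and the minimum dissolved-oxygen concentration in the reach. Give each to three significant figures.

Mixed DO = (1.17×7.89 + 0.0531×0.267)/(1.17+0.0531) = 9.245/1.223 = 7.559 mg/L.
Mixed L₀ = (1.17×3.16 + 0.0531×172)/(1.223) = 12.83/1.223 = 10.49 mg/L.
Initial deficit D₀ = C_s − DO₀ = 9.54 − 7.559 = 1.981 mg/L.
t_c = (1/0.2790) ln[(0.394/0.115)(1 − 1.981×0.2790/(0.115×10.49))] = 3.584 × ln(1.856) = 2.217 d.
D_c = (0.115/0.394) × 10.49 × e^(−0.115×2.217) = 0.2919 × 10.49 × 0.7749 = 2.373 mg/L.
Minimum DO = 9.54 − 2.373 = 7.167 mg/L.

t_c ≈ 2.22 d; minimum DO ≈ 7.17 mg/L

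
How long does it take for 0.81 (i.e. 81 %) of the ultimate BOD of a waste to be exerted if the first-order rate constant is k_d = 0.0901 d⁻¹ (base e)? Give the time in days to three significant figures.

t ≈ 18.4 d

y/L₀ = 1 − e^(−k_d t) = 0.81 ⇒ e^(−k_d t) = 0.190
t = −ln(0.190) / 0.0901 = 1.661 / 0.0901 = 18.43 d.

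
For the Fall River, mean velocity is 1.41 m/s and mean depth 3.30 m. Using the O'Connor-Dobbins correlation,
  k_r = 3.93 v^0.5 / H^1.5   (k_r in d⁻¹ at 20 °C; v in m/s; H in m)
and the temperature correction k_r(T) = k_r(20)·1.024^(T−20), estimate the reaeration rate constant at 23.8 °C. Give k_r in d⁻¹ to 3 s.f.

k_r ≈ 0.852 d⁻¹

k_r(20) = 3.93 × 1.41^0.5 / 3.30^1.5 = 3.93 × 1.187 / 5.995 = 0.7785 d⁻¹.
k_r(23.8) = 0.7785 × 1.024^(23.8−20) = 0.7785 × 1.094 = 0.8519 d⁻¹.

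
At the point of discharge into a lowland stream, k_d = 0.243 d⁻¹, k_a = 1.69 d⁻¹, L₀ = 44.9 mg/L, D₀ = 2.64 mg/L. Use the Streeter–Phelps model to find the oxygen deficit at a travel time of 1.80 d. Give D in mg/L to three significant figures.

D ≈ 4.63 mg/L

k_d L₀/(k_a−k_d) = 0.243×44.9/(1.69−0.243) = 10.91/1.447 = 7.540 mg/L.
e^(−k_d t) = e^(−0.243×1.800) = 0.6457; e^(−k_a t) = e^(−1.69×1.800) = 0.04774.
D = 7.540 × (0.6457 − 0.04774) + 2.64 × 0.04774 = 4.509 + 0.1260 = 4.635 mg/L.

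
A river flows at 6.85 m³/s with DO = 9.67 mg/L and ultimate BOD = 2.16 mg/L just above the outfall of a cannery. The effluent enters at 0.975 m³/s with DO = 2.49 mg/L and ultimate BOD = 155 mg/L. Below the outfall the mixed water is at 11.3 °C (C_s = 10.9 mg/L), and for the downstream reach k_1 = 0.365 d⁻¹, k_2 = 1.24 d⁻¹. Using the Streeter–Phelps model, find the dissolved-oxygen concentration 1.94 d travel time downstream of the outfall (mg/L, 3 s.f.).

Mixed DO = (6.85×9.67 + 0.975×2.49)/(6.85+0.975) = 68.67/7.825 = 8.775 mg/L.
Mixed L₀ = (6.85×2.16 + 0.975×155)/(7.825) = 165.9/7.825 = 21.20 mg/L.
Initial deficit D₀ = C_s − DO₀ = 10.9 − 8.775 = 2.125 mg/L.
D(1.94) = [0.365×21.20/(1.24−0.365)](e^(−0.365×1.94) − e^(−1.24×1.94)) + 2.125 e^(−1.24×1.94)
= 8.845 × (0.4926 − 0.09021) + 2.125 × 0.09021 = 3.751 mg/L.
DO = 10.9 − 3.751 = 7.149 mg/L.

DO ≈ 7.15 mg/L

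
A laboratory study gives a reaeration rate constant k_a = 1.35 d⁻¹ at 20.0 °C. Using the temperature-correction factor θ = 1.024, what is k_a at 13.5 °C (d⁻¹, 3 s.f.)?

k_a(T₂) = k_a(T₁) · θ^(T₂−T₁) = 1.35 × 1.024^(13.5−20.0)
= 1.35 × 1.024^-6.50 = 1.35 × 0.8571 = 1.157 d⁻¹.

k_a ≈ 1.16 d⁻¹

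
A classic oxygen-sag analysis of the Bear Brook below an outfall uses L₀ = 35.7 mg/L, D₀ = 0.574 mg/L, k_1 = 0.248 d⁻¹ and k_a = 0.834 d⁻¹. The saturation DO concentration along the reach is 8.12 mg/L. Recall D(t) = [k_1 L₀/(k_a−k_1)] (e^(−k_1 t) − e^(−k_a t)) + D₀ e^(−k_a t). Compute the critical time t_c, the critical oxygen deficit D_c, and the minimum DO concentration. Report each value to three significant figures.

t_c ≈ 2.00 d; D_c ≈ 6.46 mg/L; min DO ≈ 1.66 mg/L

With k_a/k_1 = 3.363 and 1 − D₀(k_a−k_1)/(k_1 L₀) = 0.9620,
t_c = ln(3.363 × 0.9620) / (0.834 − 0.248) = ln(3.235) / 0.5860 = 1.174/0.5860 = 2.004 d.
D_c = (k_1/k_a) L₀ e^(−k_1 t_c) = (0.248/0.834) × 35.7 × e^(−0.248×2.004) = 0.2974 × 35.7 × 0.6084 = 6.459 mg/L.
Minimum DO = C_s − D_c = 8.12 − 6.459 = 1.661 mg/L.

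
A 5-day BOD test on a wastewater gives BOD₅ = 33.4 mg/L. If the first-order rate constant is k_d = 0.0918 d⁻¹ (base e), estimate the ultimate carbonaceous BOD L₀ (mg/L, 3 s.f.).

L₀ ≈ 90.7 mg/L

BOD₅ = L₀(1 − e^(−5k_d)) ⇒ L₀ = BOD₅ / (1 − e^(−5×0.0918))
= 33.4 / (1 − 0.6319) = 33.4 / 0.3681 = 90.74 mg/L.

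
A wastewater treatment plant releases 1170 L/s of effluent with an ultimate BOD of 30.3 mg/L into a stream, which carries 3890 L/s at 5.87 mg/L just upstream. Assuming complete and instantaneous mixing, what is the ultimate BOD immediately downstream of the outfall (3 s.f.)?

Flow-weighted mixing: C = (Q_r C_r + Q_w C_w)/(Q_r + Q_w)
= (3890×5.87 + 1170×30.3)/(3890 + 1170) = 58290/5060 = 11.52 mg/L.

11.5 mg/L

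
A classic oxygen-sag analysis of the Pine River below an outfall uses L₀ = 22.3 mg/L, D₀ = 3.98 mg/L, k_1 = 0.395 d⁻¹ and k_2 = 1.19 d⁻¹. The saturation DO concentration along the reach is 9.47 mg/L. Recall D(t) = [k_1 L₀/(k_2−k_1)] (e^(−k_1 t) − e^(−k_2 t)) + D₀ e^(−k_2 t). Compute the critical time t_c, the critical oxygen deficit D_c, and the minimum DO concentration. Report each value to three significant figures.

t_c = [1/(k_2−k_1)] ln[(k_2/k_1)(1 − D₀(k_2−k_1)/(k_1 L₀))]
= [1/(1.19−0.395)] ln[(1.19/0.395)(1 − 3.98×0.7950/(0.395×22.3))]
= (1/0.7950) ln[3.013 × 0.6408] = 1.258 × ln(1.930) = 1.258 × 0.6578 = 0.8274 d.
D_c = (k_1/k_2) L₀ e^(−k_1 t_c) = (0.395/1.19) × 22.3 × e^(−0.395×0.8274) = 0.3319 × 22.3 × 0.7212 = 5.339 mg/L.
Minimum DO = C_s − D_c = 9.47 − 5.339 = 4.131 mg/L.

t_c ≈ 0.827 d; D_c ≈ 5.34 mg/L; min DO ≈ 4.13 mg/L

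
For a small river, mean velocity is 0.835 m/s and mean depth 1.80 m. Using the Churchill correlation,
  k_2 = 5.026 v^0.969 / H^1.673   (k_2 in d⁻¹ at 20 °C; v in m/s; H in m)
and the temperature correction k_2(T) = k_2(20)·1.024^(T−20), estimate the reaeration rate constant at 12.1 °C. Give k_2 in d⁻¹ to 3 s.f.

k_2 ≈ 1.31 d⁻¹

k_2(20) = 5.026 × 0.835^0.969 / 1.80^1.673 = 5.026 × 0.8397 / 2.673 = 1.579 d⁻¹.
k_2(12.1) = 1.579 × 1.024^(12.1−20) = 1.579 × 0.8291 = 1.309 d⁻¹.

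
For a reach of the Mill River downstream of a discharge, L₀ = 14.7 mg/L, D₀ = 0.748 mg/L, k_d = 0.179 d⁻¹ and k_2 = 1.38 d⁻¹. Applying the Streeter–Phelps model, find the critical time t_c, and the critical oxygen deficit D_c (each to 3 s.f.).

t_c ≈ 1.35 d; D_c ≈ 1.50 mg/L

t_c = [1/(k_2−k_d)] ln[(k_2/k_d)(1 − D₀(k_2−k_d)/(k_d L₀))]
= [1/(1.38−0.179)] ln[(1.38/0.179)(1 − 0.748×1.201/(0.179×14.7))]
= (1/1.201) ln[7.709 × 0.6586] = 0.8326 × ln(5.077) = 0.8326 × 1.625 = 1.353 d.
L(t_c) = L₀ e^(−k_d t_c) = 14.7 × 0.7849 = 11.54 mg/L, and at the critical point k_2 D_c = k_d L, so D_c = (0.179/1.38) × 11.54 = 1.497 mg/L.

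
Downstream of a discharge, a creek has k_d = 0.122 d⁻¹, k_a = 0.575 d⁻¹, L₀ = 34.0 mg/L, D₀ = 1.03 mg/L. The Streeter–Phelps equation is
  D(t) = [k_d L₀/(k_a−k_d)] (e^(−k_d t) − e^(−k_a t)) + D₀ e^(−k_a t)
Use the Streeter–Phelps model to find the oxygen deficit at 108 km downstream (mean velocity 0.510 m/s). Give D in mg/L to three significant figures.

Travel time t = x/v = 108 km / (0.510 m/s) = 108000 m / 0.510 m/s = 211800 s = 2.451 d.
k_d L₀/(k_a−k_d) = 0.122×34.0/(0.575−0.122) = 4.148/0.4530 = 9.157 mg/L.
e^(−k_d t) = e^(−0.122×2.451) = 0.7415; e^(−k_a t) = e^(−0.575×2.451) = 0.2443.
D = 9.157 × (0.7415 − 0.2443) + 1.03 × 0.2443 = 4.553 + 0.2516 = 4.805 mg/L.

D ≈ 4.80 mg/L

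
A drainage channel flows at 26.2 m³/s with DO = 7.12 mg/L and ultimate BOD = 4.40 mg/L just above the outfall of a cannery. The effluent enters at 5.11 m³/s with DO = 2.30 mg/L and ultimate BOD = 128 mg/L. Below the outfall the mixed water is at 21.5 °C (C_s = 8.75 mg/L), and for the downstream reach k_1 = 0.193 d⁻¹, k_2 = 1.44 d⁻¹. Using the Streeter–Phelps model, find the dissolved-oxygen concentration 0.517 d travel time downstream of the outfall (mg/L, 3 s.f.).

Mixed DO = (26.2×7.12 + 5.11×2.30)/(26.2+5.11) = 198.3/31.31 = 6.333 mg/L.
Mixed L₀ = (26.2×4.40 + 5.11×128)/(31.31) = 769.4/31.31 = 24.57 mg/L.
Initial deficit D₀ = C_s − DO₀ = 8.75 − 6.333 = 2.417 mg/L.
D(0.517) = [0.193×24.57/(1.44−0.193)](e^(−0.193×0.517) − e^(−1.44×0.517)) + 2.417 e^(−1.44×0.517)
= 3.803 × (0.9050 − 0.4750) + 2.417 × 0.4750 = 2.783 mg/L.
DO = 8.75 − 2.783 = 5.967 mg/L.

DO ≈ 5.97 mg/L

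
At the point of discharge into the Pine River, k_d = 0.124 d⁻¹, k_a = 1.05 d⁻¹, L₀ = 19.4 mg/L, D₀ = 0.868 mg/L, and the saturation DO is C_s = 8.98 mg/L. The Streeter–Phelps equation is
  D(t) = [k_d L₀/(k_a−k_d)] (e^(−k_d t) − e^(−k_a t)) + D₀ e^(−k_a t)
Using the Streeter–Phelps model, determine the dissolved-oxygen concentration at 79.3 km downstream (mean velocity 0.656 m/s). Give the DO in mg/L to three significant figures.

DO ≈ 7.19 mg/L

Travel time t = x/v = 79.3 km / (0.656 m/s) = 79300 m / 0.656 m/s = 120900 s = 1.399 d.
k_d L₀/(k_a−k_d) = 0.124×19.4/(1.05−0.124) = 2.406/0.9260 = 2.598 mg/L.
e^(−k_d t) = e^(−0.124×1.399) = 0.8407; e^(−k_a t) = e^(−1.05×1.399) = 0.2301.
D = 2.598 × (0.8407 − 0.2301) + 0.868 × 0.2301 = 1.586 + 0.1998 = 1.786 mg/L.
DO = C_s − D = 8.98 − 1.786 = 7.194 mg/L.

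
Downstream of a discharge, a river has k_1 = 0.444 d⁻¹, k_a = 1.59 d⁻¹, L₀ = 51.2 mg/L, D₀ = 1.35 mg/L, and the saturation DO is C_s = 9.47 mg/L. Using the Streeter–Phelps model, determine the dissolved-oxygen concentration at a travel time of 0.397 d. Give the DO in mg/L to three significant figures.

k_1 L₀/(k_a−k_1) = 0.444×51.2/(1.59−0.444) = 22.73/1.146 = 19.84 mg/L.
e^(−k_1 t) = e^(−0.444×0.3970) = 0.8384; e^(−k_a t) = e^(−1.59×0.3970) = 0.5319.
D = 19.84 × (0.8384 − 0.5319) + 1.35 × 0.5319 = 6.079 + 0.7181 = 6.797 mg/L.
DO = C_s − D = 9.47 − 6.797 = 2.673 mg/L.

DO ≈ 2.67 mg/L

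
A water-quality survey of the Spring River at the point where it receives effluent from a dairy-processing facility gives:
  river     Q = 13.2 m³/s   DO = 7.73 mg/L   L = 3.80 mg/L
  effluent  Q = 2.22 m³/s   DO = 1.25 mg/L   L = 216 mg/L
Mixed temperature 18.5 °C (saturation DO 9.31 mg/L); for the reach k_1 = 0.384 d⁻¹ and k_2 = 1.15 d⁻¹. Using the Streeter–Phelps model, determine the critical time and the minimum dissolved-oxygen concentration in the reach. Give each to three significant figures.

t_c ≈ 1.23 d; minimum DO ≈ 2.15 mg/L

Mixed DO = (13.2×7.73 + 2.22×1.25)/(13.2+2.22) = 104.8/15.42 = 6.797 mg/L.
Mixed L₀ = (13.2×3.80 + 2.22×216)/(15.42) = 529.7/15.42 = 34.35 mg/L.
Initial deficit D₀ = C_s − DO₀ = 9.31 − 6.797 = 2.513 mg/L.
t_c = (1/0.7660) ln[(1.15/0.384)(1 − 2.513×0.7660/(0.384×34.35))] = 1.305 × ln(2.558) = 1.226 d.
D_c = (0.384/1.15) × 34.35 × e^(−0.384×1.226) = 0.3339 × 34.35 × 0.6245 = 7.163 mg/L.
Minimum DO = 9.31 − 7.163 = 2.147 mg/L.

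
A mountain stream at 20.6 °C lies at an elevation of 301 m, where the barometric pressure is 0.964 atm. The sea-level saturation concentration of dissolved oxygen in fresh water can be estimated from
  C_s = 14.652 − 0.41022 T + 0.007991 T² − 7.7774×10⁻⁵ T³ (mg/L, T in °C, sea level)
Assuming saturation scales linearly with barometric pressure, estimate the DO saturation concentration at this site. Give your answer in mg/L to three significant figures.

At sea level: C_s = 14.652 − 0.41022×20.6 + 0.007991×20.6² − 7.7774×10⁻⁵×20.6³ = 8.913 mg/L.
Pressure correction: C_s' = 8.913 × 0.964 = 8.592 mg/L.

C_s ≈ 8.59 mg/L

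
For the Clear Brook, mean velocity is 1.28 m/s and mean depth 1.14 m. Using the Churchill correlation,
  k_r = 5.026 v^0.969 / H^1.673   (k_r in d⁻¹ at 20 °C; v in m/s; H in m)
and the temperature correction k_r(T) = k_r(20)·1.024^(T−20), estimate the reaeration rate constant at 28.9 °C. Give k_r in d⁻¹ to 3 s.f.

k_r(20) = 5.026 × 1.28^0.969 / 1.14^1.673 = 5.026 × 1.270 / 1.245 = 5.128 d⁻¹.
k_r(28.9) = 5.128 × 1.024^(28.9−20) = 5.128 × 1.235 = 6.333 d⁻¹.

k_r ≈ 6.33 d⁻¹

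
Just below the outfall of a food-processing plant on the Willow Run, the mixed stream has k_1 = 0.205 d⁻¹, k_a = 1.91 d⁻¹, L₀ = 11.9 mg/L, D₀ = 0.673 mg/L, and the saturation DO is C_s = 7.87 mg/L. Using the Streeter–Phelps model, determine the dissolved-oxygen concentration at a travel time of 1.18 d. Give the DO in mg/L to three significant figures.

DO ≈ 6.83 mg/L

k_1 L₀/(k_a−k_1) = 0.205×11.9/(1.91−0.205) = 2.439/1.705 = 1.431 mg/L.
e^(−k_1 t) = e^(−0.205×1.180) = 0.7851; e^(−k_a t) = e^(−1.91×1.180) = 0.1050.
D = 1.431 × (0.7851 − 0.1050) + 0.673 × 0.1050 = 0.9731 + 0.07066 = 1.044 mg/L.
DO = C_s − D = 7.87 − 1.044 = 6.826 mg/L.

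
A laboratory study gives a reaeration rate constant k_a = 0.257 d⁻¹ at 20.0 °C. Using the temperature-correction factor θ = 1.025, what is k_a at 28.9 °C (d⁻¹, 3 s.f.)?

k_a ≈ 0.320 d⁻¹

k_a(T₂) = k_a(T₁) · θ^(T₂−T₁) = 0.257 × 1.025^(28.9−20.0)
= 0.257 × 1.025^8.90 = 0.257 × 1.246 = 0.3202 d⁻¹.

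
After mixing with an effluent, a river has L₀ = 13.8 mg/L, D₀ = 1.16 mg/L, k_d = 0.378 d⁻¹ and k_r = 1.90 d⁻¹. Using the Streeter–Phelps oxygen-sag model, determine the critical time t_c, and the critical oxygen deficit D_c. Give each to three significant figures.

t_c ≈ 0.789 d; D_c ≈ 2.04 mg/L

t_c = [1/(k_r−k_d)] ln[(k_r/k_d)(1 − D₀(k_r−k_d)/(k_d L₀))]
= [1/(1.90−0.378)] ln[(1.90/0.378)(1 − 1.16×1.522/(0.378×13.8))]
= (1/1.522) ln[5.026 × 0.6615] = 0.6570 × ln(3.325) = 0.6570 × 1.202 = 0.7894 d.
L(t_c) = L₀ e^(−k_d t_c) = 13.8 × 0.7420 = 10.24 mg/L, and at the critical point k_r D_c = k_d L, so D_c = (0.378/1.90) × 10.24 = 2.037 mg/L.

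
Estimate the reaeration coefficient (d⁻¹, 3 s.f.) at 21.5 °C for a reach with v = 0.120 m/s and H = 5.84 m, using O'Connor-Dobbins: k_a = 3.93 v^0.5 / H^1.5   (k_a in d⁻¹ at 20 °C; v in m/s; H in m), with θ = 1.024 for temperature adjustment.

k_a(20) = 3.93 × 0.120^0.5 / 5.84^1.5 = 3.93 × 0.3464 / 14.11 = 0.09646 d⁻¹.
k_a(21.5) = 0.09646 × 1.024^(21.5−20) = 0.09646 × 1.036 = 0.09996 d⁻¹.

k_a ≈ 0.100 d⁻¹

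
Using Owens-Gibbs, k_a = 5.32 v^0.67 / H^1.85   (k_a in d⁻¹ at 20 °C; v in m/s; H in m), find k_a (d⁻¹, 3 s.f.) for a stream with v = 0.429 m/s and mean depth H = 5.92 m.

k_a = 5.32 × 0.429^0.67 / 5.92^1.85 = 5.32 × 0.5672 / 26.84 = 0.1124 d⁻¹.

k_a ≈ 0.112 d⁻¹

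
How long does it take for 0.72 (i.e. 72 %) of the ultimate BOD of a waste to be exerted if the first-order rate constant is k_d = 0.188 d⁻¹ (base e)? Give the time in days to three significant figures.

t ≈ 6.77 d

y/L₀ = 1 − e^(−k_d t) = 0.72 ⇒ e^(−k_d t) = 0.280
t = −ln(0.280) / 0.188 = 1.273 / 0.188 = 6.771 d.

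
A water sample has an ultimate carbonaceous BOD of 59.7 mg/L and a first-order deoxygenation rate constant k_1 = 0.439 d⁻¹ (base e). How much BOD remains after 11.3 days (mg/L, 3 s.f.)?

L ≈ 0.418 mg/L

L_t = L₀ e^(−k_1 t) = 59.7 × e^(−0.439×11.3) = 59.7 × 0.007008 = 0.4184 mg/L.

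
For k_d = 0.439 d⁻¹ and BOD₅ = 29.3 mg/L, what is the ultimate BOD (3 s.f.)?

BOD₅ = L₀(1 − e^(−5k_d)) ⇒ L₀ = BOD₅ / (1 − e^(−5×0.439))
= 29.3 / (1 − 0.1114) = 29.3 / 0.8886 = 32.97 mg/L.

L₀ ≈ 33.0 mg/L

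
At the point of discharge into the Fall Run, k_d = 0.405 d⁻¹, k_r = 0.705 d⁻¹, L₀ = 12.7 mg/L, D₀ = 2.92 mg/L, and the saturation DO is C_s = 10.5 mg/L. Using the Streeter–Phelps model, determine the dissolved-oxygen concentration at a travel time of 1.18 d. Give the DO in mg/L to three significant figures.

k_d L₀/(k_r−k_d) = 0.405×12.7/(0.705−0.405) = 5.144/0.3000 = 17.15 mg/L.
e^(−k_d t) = e^(−0.405×1.180) = 0.6201; e^(−k_r t) = e^(−0.705×1.180) = 0.4352.
D = 17.15 × (0.6201 − 0.4352) + 2.92 × 0.4352 = 3.169 + 1.271 = 4.440 mg/L.
DO = C_s − D = 10.5 − 4.440 = 6.060 mg/L.

DO ≈ 6.06 mg/L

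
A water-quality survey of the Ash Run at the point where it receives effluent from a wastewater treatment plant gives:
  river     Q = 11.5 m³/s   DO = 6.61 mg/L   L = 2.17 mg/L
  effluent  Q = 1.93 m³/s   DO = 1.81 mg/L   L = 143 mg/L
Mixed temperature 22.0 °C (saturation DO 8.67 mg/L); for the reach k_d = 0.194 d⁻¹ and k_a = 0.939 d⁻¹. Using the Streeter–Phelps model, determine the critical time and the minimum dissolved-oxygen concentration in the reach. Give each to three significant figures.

Mixed DO = (11.5×6.61 + 1.93×1.81)/(11.5+1.93) = 79.51/13.43 = 5.920 mg/L.
Mixed L₀ = (11.5×2.17 + 1.93×143)/(13.43) = 300.9/13.43 = 22.41 mg/L.
Initial deficit D₀ = C_s − DO₀ = 8.67 − 5.920 = 2.750 mg/L.
t_c = (1/0.7450) ln[(0.939/0.194)(1 − 2.750×0.7450/(0.194×22.41))] = 1.342 × ln(2.559) = 1.261 d.
D_c = (0.194/0.939) × 22.41 × e^(−0.194×1.261) = 0.2066 × 22.41 × 0.7829 = 3.625 mg/L.
Minimum DO = 8.67 − 3.625 = 5.045 mg/L.

t_c ≈ 1.26 d; minimum DO ≈ 5.05 mg/L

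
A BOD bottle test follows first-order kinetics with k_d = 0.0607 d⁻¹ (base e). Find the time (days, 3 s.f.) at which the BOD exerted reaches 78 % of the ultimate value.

y/L₀ = 1 − e^(−k_d t) = 0.78 ⇒ e^(−k_d t) = 0.220
t = −ln(0.220) / 0.0607 = 1.514 / 0.0607 = 24.94 d.

t ≈ 24.9 d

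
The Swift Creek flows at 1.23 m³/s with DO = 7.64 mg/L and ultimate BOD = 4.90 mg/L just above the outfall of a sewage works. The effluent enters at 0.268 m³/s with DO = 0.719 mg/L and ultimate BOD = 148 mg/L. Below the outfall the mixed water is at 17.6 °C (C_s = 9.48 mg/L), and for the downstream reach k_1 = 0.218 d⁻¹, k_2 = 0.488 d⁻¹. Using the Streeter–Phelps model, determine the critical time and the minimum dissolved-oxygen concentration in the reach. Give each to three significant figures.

Mixed DO = (1.23×7.64 + 0.268×0.719)/(1.23+0.268) = 9.590/1.498 = 6.402 mg/L.
Mixed L₀ = (1.23×4.90 + 0.268×148)/(1.498) = 45.69/1.498 = 30.50 mg/L.
Initial deficit D₀ = C_s − DO₀ = 9.48 − 6.402 = 3.078 mg/L.
t_c = (1/0.2700) ln[(0.488/0.218)(1 − 3.078×0.2700/(0.218×30.50))] = 3.704 × ln(1.959) = 2.490 d.
D_c = (0.218/0.488) × 30.50 × e^(−0.218×2.490) = 0.4467 × 30.50 × 0.5811 = 7.918 mg/L.
Minimum DO = 9.48 − 7.918 = 1.562 mg/L.

t_c ≈ 2.49 d; minimum DO ≈ 1.56 mg/L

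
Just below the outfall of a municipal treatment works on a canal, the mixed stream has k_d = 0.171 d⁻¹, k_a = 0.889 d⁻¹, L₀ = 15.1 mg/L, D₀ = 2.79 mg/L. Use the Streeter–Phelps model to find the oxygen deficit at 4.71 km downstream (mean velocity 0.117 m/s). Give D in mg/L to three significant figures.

Travel time t = x/v = 4.71 km / (0.117 m/s) = 4710 m / 0.117 m/s = 40260 s = 0.4659 d.
k_d L₀/(k_a−k_d) = 0.171×15.1/(0.889−0.171) = 2.582/0.7180 = 3.596 mg/L.
e^(−k_d t) = e^(−0.171×0.4659) = 0.9234; e^(−k_a t) = e^(−0.889×0.4659) = 0.6609.
D = 3.596 × (0.9234 − 0.6609) + 2.79 × 0.6609 = 0.9442 + 1.844 = 2.788 mg/L.

D ≈ 2.79 mg/L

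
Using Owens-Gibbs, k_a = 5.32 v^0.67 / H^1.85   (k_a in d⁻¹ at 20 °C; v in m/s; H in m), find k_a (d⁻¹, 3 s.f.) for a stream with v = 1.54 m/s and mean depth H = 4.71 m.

k_a ≈ 0.404 d⁻¹

k_a = 5.32 × 1.54^0.67 / 4.71^1.85 = 5.32 × 1.335 / 17.58 = 0.4041 d⁻¹.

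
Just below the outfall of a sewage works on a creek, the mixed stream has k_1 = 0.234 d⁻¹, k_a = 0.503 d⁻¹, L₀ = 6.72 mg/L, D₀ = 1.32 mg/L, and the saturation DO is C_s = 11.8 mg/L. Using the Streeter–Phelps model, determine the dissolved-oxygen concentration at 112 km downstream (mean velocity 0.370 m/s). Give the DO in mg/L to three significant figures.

DO ≈ 10.0 mg/L

Travel time t = x/v = 112 km / (0.370 m/s) = 112000 m / 0.370 m/s = 302700 s = 3.504 d.
k_1 L₀/(k_a−k_1) = 0.234×6.72/(0.503−0.234) = 1.572/0.2690 = 5.846 mg/L.
e^(−k_1 t) = e^(−0.234×3.504) = 0.4405; e^(−k_a t) = e^(−0.503×3.504) = 0.1717.
D = 5.846 × (0.4405 − 0.1717) + 1.32 × 0.1717 = 1.572 + 0.2266 = 1.798 mg/L.
DO = C_s − D = 11.8 − 1.798 = 10.00 mg/L.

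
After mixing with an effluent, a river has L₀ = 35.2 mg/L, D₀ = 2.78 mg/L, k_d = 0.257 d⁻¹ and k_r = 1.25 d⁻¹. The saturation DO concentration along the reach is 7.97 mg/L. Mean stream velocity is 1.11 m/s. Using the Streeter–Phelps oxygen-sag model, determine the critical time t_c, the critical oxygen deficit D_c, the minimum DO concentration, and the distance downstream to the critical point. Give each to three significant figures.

t_c = [1/(k_r−k_d)] ln[(k_r/k_d)(1 − D₀(k_r−k_d)/(k_d L₀))]
= [1/(1.25−0.257)] ln[(1.25/0.257)(1 − 2.78×0.9930/(0.257×35.2))]
= (1/0.9930) ln[4.864 × 0.6948] = 1.007 × ln(3.380) = 1.007 × 1.218 = 1.226 d.
D_c = (k_d/k_r) L₀ e^(−k_d t_c) = (0.257/1.25) × 35.2 × e^(−0.257×1.226) = 0.2056 × 35.2 × 0.7297 = 5.281 mg/L.
Minimum DO = C_s − D_c = 7.97 − 5.281 = 2.689 mg/L.
x_c = v t_c = 1.11 m/s × 1.226 d × 86400 s/d = 117600 m ≈ 118 km.

t_c ≈ 1.23 d; D_c ≈ 5.28 mg/L; min DO ≈ 2.69 mg/L; x_c ≈ 118 km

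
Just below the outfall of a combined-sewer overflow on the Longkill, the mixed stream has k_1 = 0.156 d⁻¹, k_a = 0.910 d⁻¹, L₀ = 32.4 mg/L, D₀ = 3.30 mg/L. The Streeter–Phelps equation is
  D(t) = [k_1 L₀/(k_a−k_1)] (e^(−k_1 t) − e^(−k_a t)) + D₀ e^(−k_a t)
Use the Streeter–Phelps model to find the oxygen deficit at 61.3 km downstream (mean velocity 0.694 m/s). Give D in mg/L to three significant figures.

Travel time t = x/v = 61.3 km / (0.694 m/s) = 61300 m / 0.694 m/s = 88330 s = 1.022 d.
k_1 L₀/(k_a−k_1) = 0.156×32.4/(0.910−0.156) = 5.054/0.7540 = 6.703 mg/L.
e^(−k_1 t) = e^(−0.156×1.022) = 0.8526; e^(−k_a t) = e^(−0.910×1.022) = 0.3944.
D = 6.703 × (0.8526 − 0.3944) + 3.30 × 0.3944 = 3.071 + 1.302 = 4.373 mg/L.

D ≈ 4.37 mg/L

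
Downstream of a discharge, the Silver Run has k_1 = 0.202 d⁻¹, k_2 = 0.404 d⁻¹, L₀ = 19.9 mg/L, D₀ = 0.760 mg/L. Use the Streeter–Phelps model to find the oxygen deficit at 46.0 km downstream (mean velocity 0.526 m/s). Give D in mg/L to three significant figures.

Travel time t = x/v = 46.0 km / (0.526 m/s) = 46000 m / 0.526 m/s = 87450 s = 1.012 d.
k_1 L₀/(k_2−k_1) = 0.202×19.9/(0.404−0.202) = 4.020/0.2020 = 19.90 mg/L.
e^(−k_1 t) = e^(−0.202×1.012) = 0.8151; e^(−k_2 t) = e^(−0.404×1.012) = 0.6644.
D = 19.90 × (0.8151 − 0.6644) + 0.760 × 0.6644 = 2.999 + 0.5049 = 3.504 mg/L.

D ≈ 3.50 mg/L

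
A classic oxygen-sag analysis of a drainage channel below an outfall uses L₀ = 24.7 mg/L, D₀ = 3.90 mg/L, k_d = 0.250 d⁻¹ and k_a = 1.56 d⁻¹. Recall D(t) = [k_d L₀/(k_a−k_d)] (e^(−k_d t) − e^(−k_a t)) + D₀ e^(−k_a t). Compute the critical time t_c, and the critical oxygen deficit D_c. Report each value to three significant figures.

t_c ≈ 0.0568 d; D_c ≈ 3.90 mg/L

t_c = [1/(k_a−k_d)] ln[(k_a/k_d)(1 − D₀(k_a−k_d)/(k_d L₀))]
= [1/(1.56−0.250)] ln[(1.56/0.250)(1 − 3.90×1.310/(0.250×24.7))]
= (1/1.310) ln[6.240 × 0.1726] = 0.7634 × ln(1.077) = 0.7634 × 0.07438 = 0.05678 d.
L(t_c) = L₀ e^(−k_d t_c) = 24.7 × 0.9859 = 24.35 mg/L, and at the critical point k_a D_c = k_d L, so D_c = (0.250/1.56) × 24.35 = 3.903 mg/L.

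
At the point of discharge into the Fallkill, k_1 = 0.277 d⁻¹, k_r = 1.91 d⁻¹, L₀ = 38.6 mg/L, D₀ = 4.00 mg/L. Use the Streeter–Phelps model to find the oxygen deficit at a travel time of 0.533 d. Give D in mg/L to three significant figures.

D ≈ 4.73 mg/L

k_1 L₀/(k_r−k_1) = 0.277×38.6/(1.91−0.277) = 10.69/1.633 = 6.548 mg/L.
e^(−k_1 t) = e^(−0.277×0.5330) = 0.8627; e^(−k_r t) = e^(−1.91×0.5330) = 0.3613.
D = 6.548 × (0.8627 − 0.3613) + 4.00 × 0.3613 = 3.283 + 1.445 = 4.728 mg/L.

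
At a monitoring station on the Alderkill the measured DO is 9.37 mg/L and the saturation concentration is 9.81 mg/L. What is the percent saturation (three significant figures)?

95.5 % saturation

% saturation = C/C_s × 100 = 9.37/9.81 × 100 = 95.5 %.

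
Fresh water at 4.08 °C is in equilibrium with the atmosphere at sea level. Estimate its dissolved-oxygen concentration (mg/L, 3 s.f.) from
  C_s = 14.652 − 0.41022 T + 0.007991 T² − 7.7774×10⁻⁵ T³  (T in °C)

C_s = 14.652 − 0.41022×4.08 + 0.007991×4.08² − 7.7774×10⁻⁵×4.08³ = 13.11 mg/L.

C_s ≈ 13.1 mg/L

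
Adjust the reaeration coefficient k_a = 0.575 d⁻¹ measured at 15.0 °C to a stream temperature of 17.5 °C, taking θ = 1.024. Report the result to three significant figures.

k_a ≈ 0.610 d⁻¹

k_a(T₂) = k_a(T₁) · θ^(T₂−T₁) = 0.575 × 1.024^(17.5−15.0)
= 0.575 × 1.024^2.50 = 0.575 × 1.061 = 0.6101 d⁻¹.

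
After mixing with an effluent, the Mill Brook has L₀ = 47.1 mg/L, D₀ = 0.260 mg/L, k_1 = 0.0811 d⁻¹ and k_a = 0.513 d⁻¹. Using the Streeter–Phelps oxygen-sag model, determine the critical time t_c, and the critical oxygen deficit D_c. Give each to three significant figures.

t_c ≈ 4.20 d; D_c ≈ 5.30 mg/L

With k_a/k_1 = 6.326 and 1 − D₀(k_a−k_1)/(k_1 L₀) = 0.9706,
t_c = ln(6.326 × 0.9706) / (0.513 − 0.0811) = ln(6.140) / 0.4319 = 1.815/0.4319 = 4.202 d.
D_c = (k_1/k_a) L₀ e^(−k_1 t_c) = (0.0811/0.513) × 47.1 × e^(−0.0811×4.202) = 0.1581 × 47.1 × 0.7112 = 5.296 mg/L.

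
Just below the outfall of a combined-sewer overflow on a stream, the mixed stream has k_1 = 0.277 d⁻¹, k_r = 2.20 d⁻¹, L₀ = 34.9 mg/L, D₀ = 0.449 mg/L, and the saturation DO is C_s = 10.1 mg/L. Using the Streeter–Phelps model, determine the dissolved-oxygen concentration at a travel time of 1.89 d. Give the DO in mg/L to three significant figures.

k_1 L₀/(k_r−k_1) = 0.277×34.9/(2.20−0.277) = 9.667/1.923 = 5.027 mg/L.
e^(−k_1 t) = e^(−0.277×1.890) = 0.5924; e^(−k_r t) = e^(−2.20×1.890) = 0.01564.
D = 5.027 × (0.5924 − 0.01564) + 0.449 × 0.01564 = 2.900 + 0.007022 = 2.907 mg/L.
DO = C_s − D = 10.1 − 2.907 = 7.193 mg/L.

DO ≈ 7.19 mg/L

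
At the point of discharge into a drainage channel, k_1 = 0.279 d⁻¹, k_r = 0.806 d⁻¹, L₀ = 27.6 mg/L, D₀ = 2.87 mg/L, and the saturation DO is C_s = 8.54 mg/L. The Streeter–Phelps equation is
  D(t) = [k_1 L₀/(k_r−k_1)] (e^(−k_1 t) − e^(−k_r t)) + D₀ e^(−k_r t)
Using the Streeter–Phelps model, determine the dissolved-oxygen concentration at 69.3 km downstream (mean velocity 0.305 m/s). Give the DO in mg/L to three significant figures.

Travel time t = x/v = 69.3 km / (0.305 m/s) = 69300 m / 0.305 m/s = 227200 s = 2.630 d.
k_1 L₀/(k_r−k_1) = 0.279×27.6/(0.806−0.279) = 7.700/0.5270 = 14.61 mg/L.
e^(−k_1 t) = e^(−0.279×2.630) = 0.4801; e^(−k_r t) = e^(−0.806×2.630) = 0.1201.
D = 14.61 × (0.4801 − 0.1201) + 2.87 × 0.1201 = 5.261 + 0.3446 = 5.606 mg/L.
DO = C_s − D = 8.54 − 5.606 = 2.934 mg/L.

DO ≈ 2.93 mg/L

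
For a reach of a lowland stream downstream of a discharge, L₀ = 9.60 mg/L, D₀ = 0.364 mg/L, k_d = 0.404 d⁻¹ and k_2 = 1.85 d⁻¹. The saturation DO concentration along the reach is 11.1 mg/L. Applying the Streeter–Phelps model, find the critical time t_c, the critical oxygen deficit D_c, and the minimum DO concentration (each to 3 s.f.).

t_c = [1/(k_2−k_d)] ln[(k_2/k_d)(1 − D₀(k_2−k_d)/(k_d L₀))]
= [1/(1.85−0.404)] ln[(1.85/0.404)(1 − 0.364×1.446/(0.404×9.60))]
= (1/1.446) ln[4.579 × 0.8643] = 0.6916 × ln(3.958) = 0.6916 × 1.376 = 0.9514 d.
L(t_c) = L₀ e^(−k_d t_c) = 9.60 × 0.6809 = 6.537 mg/L, and at the critical point k_2 D_c = k_d L, so D_c = (0.404/1.85) × 6.537 = 1.427 mg/L.
Minimum DO = C_s − D_c = 11.1 − 1.427 = 9.673 mg/L.

t_c ≈ 0.951 d; D_c ≈ 1.43 mg/L; min DO ≈ 9.67 mg/L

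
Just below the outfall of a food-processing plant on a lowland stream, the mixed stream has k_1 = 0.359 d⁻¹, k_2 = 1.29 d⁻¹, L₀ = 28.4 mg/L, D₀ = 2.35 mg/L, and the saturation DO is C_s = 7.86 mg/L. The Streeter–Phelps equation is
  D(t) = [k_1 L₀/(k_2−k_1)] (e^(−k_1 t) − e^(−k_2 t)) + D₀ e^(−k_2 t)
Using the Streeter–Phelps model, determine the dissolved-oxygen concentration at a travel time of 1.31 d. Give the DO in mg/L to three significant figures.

k_1 L₀/(k_2−k_1) = 0.359×28.4/(1.29−0.359) = 10.20/0.9310 = 10.95 mg/L.
e^(−k_1 t) = e^(−0.359×1.310) = 0.6248; e^(−k_2 t) = e^(−1.29×1.310) = 0.1845.
D = 10.95 × (0.6248 − 0.1845) + 2.35 × 0.1845 = 4.822 + 0.4337 = 5.255 mg/L.
DO = C_s − D = 7.86 − 5.255 = 2.605 mg/L.

DO ≈ 2.60 mg/L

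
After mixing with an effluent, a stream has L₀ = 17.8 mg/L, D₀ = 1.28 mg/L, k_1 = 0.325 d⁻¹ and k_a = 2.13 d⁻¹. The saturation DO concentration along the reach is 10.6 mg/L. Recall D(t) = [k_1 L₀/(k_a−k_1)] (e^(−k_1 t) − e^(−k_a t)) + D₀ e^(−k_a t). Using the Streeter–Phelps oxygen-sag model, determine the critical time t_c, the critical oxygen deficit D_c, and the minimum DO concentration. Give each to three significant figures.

t_c ≈ 0.759 d; D_c ≈ 2.12 mg/L; min DO ≈ 8.48 mg/L

With k_a/k_1 = 6.554 and 1 − D₀(k_a−k_1)/(k_1 L₀) = 0.6006,
t_c = ln(6.554 × 0.6006) / (2.13 − 0.325) = ln(3.936) / 1.805 = 1.370/1.805 = 0.7591 d.
D_c = (k_1/k_a) L₀ e^(−k_1 t_c) = (0.325/2.13) × 17.8 × e^(−0.325×0.7591) = 0.1526 × 17.8 × 0.7814 = 2.122 mg/L.
Minimum DO = C_s − D_c = 10.6 − 2.122 = 8.478 mg/L.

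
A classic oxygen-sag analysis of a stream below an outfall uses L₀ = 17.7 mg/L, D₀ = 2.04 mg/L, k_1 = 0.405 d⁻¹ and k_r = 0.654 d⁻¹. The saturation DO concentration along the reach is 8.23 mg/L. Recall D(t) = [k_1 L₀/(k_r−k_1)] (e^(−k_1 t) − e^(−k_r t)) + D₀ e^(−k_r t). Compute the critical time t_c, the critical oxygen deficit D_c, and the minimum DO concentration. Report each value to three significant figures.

t_c = [1/(k_r−k_1)] ln[(k_r/k_1)(1 − D₀(k_r−k_1)/(k_1 L₀))]
= [1/(0.654−0.405)] ln[(0.654/0.405)(1 − 2.04×0.2490/(0.405×17.7))]
= (1/0.2490) ln[1.615 × 0.9291] = 4.016 × ln(1.500) = 4.016 × 0.4057 = 1.629 d.
D_c = (k_1/k_r) L₀ e^(−k_1 t_c) = (0.405/0.654) × 17.7 × e^(−0.405×1.629) = 0.6193 × 17.7 × 0.5169 = 5.666 mg/L.
Minimum DO = C_s − D_c = 8.23 − 5.666 = 2.564 mg/L.

t_c ≈ 1.63 d; D_c ≈ 5.67 mg/L; min DO ≈ 2.56 mg/L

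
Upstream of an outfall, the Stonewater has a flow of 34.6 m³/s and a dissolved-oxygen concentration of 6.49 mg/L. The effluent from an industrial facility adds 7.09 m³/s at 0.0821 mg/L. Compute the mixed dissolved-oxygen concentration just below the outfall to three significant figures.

5.40 mg/L

Flow-weighted mixing: C = (Q_r C_r + Q_w C_w)/(Q_r + Q_w)
= (34.6×6.49 + 7.09×0.0821)/(34.6 + 7.09) = 225.1/41.69 = 5.400 mg/L.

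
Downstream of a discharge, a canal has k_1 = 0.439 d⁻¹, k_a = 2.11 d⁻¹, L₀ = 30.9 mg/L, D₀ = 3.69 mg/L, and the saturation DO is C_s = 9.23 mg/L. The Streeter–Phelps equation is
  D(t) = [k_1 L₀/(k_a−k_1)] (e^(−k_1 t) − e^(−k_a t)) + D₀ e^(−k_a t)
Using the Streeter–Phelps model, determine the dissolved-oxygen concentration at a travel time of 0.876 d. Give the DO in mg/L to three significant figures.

DO ≈ 4.40 mg/L

k_1 L₀/(k_a−k_1) = 0.439×30.9/(2.11−0.439) = 13.57/1.671 = 8.118 mg/L.
e^(−k_1 t) = e^(−0.439×0.8760) = 0.6807; e^(−k_a t) = e^(−2.11×0.8760) = 0.1575.
D = 8.118 × (0.6807 − 0.1575) + 3.69 × 0.1575 = 4.248 + 0.5812 = 4.829 mg/L.
DO = C_s − D = 9.23 − 4.829 = 4.401 mg/L.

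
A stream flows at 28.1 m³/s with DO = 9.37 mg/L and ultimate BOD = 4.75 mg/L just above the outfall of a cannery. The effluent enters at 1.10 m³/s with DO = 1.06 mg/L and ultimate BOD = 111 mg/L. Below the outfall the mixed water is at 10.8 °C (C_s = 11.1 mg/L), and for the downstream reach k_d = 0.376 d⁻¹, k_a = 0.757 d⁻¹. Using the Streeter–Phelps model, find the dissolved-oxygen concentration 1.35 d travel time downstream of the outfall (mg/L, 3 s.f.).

DO ≈ 8.27 mg/L

Mixed DO = (28.1×9.37 + 1.10×1.06)/(28.1+1.10) = 264.5/29.20 = 9.057 mg/L.
Mixed L₀ = (28.1×4.75 + 1.10×111)/(29.20) = 255.6/29.20 = 8.753 mg/L.
Initial deficit D₀ = C_s − DO₀ = 11.1 − 9.057 = 2.043 mg/L.
D(1.35) = [0.376×8.753/(0.757−0.376)](e^(−0.376×1.35) − e^(−0.757×1.35)) + 2.043 e^(−0.757×1.35)
= 8.638 × (0.6019 − 0.3599) + 2.043 × 0.3599 = 2.826 mg/L.
DO = 11.1 − 2.826 = 8.274 mg/L.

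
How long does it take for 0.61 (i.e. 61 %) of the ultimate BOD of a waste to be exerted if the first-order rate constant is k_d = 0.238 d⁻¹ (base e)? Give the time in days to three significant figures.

t ≈ 3.96 d

y/L₀ = 1 − e^(−k_d t) = 0.61 ⇒ e^(−k_d t) = 0.390
t = −ln(0.390) / 0.238 = 0.9416 / 0.238 = 3.956 d.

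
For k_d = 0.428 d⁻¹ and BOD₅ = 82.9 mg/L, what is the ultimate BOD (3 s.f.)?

L₀ ≈ 94.0 mg/L

BOD₅ = L₀(1 − e^(−5k_d)) ⇒ L₀ = BOD₅ / (1 − e^(−5×0.428))
= 82.9 / (1 − 0.1177) = 82.9 / 0.8823 = 93.95 mg/L.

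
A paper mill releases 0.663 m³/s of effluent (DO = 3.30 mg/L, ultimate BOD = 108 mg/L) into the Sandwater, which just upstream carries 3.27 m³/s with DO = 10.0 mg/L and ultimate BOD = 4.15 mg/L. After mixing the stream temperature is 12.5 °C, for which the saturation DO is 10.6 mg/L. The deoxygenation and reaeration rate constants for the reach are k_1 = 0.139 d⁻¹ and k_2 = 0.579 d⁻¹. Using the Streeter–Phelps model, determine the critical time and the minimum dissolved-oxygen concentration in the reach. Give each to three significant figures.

t_c ≈ 2.58 d; minimum DO ≈ 6.97 mg/L

Mixed DO = (3.27×10.0 + 0.663×3.30)/(3.27+0.663) = 34.89/3.933 = 8.871 mg/L.
Mixed L₀ = (3.27×4.15 + 0.663×108)/(3.933) = 85.17/3.933 = 21.66 mg/L.
Initial deficit D₀ = C_s − DO₀ = 10.6 − 8.871 = 1.729 mg/L.
t_c = (1/0.4400) ln[(0.579/0.139)(1 − 1.729×0.4400/(0.139×21.66))] = 2.273 × ln(3.112) = 2.581 d.
D_c = (0.139/0.579) × 21.66 × e^(−0.139×2.581) = 0.2401 × 21.66 × 0.6986 = 3.632 mg/L.
Minimum DO = 10.6 − 3.632 = 6.968 mg/L.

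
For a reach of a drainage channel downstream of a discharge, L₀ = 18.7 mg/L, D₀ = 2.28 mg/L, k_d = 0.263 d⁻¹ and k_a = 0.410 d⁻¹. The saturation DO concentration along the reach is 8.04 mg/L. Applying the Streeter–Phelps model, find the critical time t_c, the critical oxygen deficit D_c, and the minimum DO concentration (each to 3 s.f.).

t_c ≈ 2.54 d; D_c ≈ 6.15 mg/L; min DO ≈ 1.89 mg/L

With k_a/k_d = 1.559 and 1 − D₀(k_a−k_d)/(k_d L₀) = 0.9319,
t_c = ln(1.559 × 0.9319) / (0.410 − 0.263) = ln(1.453) / 0.1470 = 0.3734/0.1470 = 2.540 d.
D_c = (k_d/k_a) L₀ e^(−k_d t_c) = (0.263/0.410) × 18.7 × e^(−0.263×2.540) = 0.6415 × 18.7 × 0.5127 = 6.150 mg/L.
Minimum DO = C_s − D_c = 8.04 − 6.150 = 1.890 mg/L.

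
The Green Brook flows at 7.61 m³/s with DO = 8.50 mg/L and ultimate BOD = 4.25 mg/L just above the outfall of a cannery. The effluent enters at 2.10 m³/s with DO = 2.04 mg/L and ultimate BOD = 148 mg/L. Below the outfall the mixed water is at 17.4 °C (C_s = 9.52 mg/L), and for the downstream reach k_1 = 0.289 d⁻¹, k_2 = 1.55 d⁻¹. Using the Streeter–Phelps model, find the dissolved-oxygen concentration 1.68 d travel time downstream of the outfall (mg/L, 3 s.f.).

Mixed DO = (7.61×8.50 + 2.10×2.04)/(7.61+2.10) = 68.97/9.710 = 7.103 mg/L.
Mixed L₀ = (7.61×4.25 + 2.10×148)/(9.710) = 343.1/9.710 = 35.34 mg/L.
Initial deficit D₀ = C_s − DO₀ = 9.52 − 7.103 = 2.417 mg/L.
D(1.68) = [0.289×35.34/(1.55−0.289)](e^(−0.289×1.68) − e^(−1.55×1.68)) + 2.417 e^(−1.55×1.68)
= 8.099 × (0.6154 − 0.07398) + 2.417 × 0.07398 = 4.564 mg/L.
DO = 9.52 − 4.564 = 4.956 mg/L.

DO ≈ 4.96 mg/L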